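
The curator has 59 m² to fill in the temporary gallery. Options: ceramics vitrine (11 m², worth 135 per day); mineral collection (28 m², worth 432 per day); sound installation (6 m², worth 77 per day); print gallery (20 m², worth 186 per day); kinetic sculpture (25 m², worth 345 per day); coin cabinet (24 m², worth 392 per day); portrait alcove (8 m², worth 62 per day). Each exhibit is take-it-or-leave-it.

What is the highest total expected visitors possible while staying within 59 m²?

901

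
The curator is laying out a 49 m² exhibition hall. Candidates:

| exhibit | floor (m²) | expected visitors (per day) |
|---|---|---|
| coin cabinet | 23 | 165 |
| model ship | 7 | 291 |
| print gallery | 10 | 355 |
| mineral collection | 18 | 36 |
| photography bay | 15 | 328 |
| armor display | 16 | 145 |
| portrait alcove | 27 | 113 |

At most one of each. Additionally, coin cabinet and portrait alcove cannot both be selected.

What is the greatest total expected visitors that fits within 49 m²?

1119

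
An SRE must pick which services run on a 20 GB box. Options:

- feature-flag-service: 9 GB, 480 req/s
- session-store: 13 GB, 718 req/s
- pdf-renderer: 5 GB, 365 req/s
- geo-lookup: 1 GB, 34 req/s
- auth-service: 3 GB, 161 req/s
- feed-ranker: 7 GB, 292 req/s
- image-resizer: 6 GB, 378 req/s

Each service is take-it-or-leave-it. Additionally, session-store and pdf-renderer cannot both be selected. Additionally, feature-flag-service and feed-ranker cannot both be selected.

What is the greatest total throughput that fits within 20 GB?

Density check — pdf-renderer 73.00, image-resizer 63.00, session-store 55.23, auth-service 53.67 are the best per GB.
Filling by ratio: pdf-renderer + geo-lookup + auth-service + image-resizer for 938, with 5 GB left unused.
Replace geo-lookup and auth-service with feature-flag-service: the trade gains 285 net, giving 1223 at 20 GB.
Runner-up session-store + geo-lookup + image-resizer tops out at 1130.

1223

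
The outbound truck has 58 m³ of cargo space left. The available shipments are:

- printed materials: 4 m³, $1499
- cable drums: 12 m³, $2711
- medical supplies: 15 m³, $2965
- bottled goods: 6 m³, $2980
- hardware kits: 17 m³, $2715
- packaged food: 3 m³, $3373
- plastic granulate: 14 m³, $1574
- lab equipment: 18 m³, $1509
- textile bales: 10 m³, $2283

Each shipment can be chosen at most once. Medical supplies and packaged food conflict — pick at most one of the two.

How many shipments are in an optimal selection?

6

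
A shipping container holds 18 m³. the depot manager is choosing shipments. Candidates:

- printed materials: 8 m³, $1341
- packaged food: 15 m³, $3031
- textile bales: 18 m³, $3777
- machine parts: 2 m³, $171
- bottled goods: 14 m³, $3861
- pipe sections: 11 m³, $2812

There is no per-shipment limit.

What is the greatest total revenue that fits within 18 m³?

4203

Best packing: 2×machine parts + bottled goods — 18 m³, 4203 total.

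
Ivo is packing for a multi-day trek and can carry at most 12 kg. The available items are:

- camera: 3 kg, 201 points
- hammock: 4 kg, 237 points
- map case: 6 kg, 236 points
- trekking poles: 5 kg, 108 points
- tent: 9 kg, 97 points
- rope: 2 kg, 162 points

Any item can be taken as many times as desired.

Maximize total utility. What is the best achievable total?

972

Density check — rope 81.00, camera 67.00, hammock 59.25 are the best per kg.
The ratio ordering already packs tightly: 6×rope, 12 kg, 972.
That's the maximum — no swap from here does better than 972.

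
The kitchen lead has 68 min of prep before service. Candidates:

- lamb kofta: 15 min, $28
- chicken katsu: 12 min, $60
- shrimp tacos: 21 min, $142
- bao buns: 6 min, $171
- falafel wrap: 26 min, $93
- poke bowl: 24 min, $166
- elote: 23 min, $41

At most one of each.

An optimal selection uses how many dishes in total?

The maximum profit within 68 min is 539.
chicken katsu + shrimp tacos + bao buns + poke bowl hits 539 at 63 min.
All optima have 4 dishes.

4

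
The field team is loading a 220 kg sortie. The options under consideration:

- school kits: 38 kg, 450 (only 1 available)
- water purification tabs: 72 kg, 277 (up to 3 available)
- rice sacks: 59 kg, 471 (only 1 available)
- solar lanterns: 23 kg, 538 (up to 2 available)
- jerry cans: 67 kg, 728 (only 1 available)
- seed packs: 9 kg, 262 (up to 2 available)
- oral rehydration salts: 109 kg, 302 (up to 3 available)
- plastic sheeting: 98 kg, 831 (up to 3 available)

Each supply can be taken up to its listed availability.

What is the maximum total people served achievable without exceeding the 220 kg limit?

Ranking by ratio (people served/kg): seed packs 29.11, solar lanterns 23.39, school kits 11.84.
A density-first pass picks school kits + 2×solar lanterns + jerry cans + 2×seed packs — 2778 at 169 kg.
Replace seed packs with rice sacks: the trade gains 209 net, giving 2987 at 219 kg.
The spare 1 kg is too small for any remaining supply, and no exchange beats 2987.

2987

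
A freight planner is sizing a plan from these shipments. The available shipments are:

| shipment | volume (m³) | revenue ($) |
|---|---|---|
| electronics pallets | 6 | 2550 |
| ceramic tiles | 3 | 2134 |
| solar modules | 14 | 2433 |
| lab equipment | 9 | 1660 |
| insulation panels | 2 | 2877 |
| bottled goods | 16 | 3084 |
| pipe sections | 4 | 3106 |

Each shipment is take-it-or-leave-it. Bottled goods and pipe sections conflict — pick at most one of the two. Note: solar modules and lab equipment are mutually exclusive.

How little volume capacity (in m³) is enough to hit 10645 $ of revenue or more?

15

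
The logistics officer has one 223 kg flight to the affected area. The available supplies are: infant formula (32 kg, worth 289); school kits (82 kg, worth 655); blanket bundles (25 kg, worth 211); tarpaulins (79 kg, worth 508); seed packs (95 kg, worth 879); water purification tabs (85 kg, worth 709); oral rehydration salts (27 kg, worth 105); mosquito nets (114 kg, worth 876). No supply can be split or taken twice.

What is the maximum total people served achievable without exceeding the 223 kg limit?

1877

Density check — seed packs 9.25, infant formula 9.03, blanket bundles 8.44, water purification tabs 8.34 are the best per kg.
A density-first pass picks infant formula + blanket bundles + seed packs + oral rehydration salts — 1484 at 179 kg.
Dropping blanket bundles and oral rehydration salts frees 52 kg; slotting in water purification tabs (85 kg) lifts the total to 1877 at 212 kg.
Nothing else within 223 kg beats 1877.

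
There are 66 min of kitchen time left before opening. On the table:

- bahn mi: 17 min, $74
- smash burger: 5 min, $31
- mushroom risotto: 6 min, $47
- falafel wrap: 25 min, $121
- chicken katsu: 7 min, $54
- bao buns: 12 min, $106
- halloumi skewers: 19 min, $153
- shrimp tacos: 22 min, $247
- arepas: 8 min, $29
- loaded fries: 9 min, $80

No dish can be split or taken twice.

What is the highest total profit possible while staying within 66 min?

By profit per min: shrimp tacos 11.23, loaded fries 8.89, bao buns 8.83, halloumi skewers 8.05 lead.
Filling by ratio: bao buns + halloumi skewers + shrimp tacos + loaded fries for 586, with 4 min left unused.
The 9 min tied up in loaded fries is better spent on mushroom risotto + chicken katsu — total rises to 607 (66 min).
The closest alternative, smash burger + chicken katsu + bao buns + halloumi skewers + shrimp tacos, reaches only 591.

607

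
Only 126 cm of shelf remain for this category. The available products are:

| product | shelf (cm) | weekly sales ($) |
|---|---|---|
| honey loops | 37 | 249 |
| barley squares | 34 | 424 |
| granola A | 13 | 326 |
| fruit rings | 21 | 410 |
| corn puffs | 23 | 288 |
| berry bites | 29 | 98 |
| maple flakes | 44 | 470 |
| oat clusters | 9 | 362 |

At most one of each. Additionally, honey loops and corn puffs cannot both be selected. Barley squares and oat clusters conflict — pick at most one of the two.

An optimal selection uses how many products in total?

5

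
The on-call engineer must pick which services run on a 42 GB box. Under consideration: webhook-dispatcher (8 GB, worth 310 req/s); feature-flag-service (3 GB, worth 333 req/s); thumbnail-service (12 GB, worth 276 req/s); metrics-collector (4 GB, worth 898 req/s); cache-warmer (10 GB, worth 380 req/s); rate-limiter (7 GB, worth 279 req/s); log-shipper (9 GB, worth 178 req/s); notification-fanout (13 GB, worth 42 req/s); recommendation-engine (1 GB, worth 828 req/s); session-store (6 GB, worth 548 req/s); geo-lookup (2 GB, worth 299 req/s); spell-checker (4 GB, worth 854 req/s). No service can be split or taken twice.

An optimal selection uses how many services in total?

Best achievable throughput is 4450.
For example webhook-dispatcher + feature-flag-service + metrics-collector + cache-warmer + recommendation-engine + session-store + geo-lookup + spell-checker achieves it, using 38 GB.
All optima have 8 services.

8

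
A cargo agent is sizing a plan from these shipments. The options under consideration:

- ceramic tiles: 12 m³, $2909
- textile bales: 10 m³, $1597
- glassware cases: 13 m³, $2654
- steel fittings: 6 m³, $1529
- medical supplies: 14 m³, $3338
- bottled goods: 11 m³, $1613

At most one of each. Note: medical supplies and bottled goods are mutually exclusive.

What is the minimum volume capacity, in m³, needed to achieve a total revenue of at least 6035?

26

Look for the lowest-volume combination reaching 6035.
Taking ceramic tiles + medical supplies gives 6247 (≥ 6035) for 26 m³.
Below 26 m³ the best achievable stays under 6035.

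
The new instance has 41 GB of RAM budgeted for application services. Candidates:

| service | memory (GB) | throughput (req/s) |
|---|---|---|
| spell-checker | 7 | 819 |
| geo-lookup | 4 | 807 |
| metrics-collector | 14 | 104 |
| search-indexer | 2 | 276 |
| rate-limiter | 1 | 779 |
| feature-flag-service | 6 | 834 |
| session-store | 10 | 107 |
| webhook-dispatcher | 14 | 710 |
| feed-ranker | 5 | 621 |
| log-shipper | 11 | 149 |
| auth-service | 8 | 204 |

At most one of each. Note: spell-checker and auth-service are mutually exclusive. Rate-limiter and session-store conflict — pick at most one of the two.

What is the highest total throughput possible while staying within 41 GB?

The ratio ordering already packs tightly: spell-checker + geo-lookup + search-indexer + rate-limiter + feature-flag-service + webhook-dispatcher + feed-ranker, 39 GB, 4846.

4846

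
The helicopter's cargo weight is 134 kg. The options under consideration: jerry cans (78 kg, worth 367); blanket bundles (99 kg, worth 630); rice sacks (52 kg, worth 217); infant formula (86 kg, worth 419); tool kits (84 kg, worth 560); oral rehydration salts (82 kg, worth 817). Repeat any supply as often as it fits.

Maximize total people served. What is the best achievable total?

1034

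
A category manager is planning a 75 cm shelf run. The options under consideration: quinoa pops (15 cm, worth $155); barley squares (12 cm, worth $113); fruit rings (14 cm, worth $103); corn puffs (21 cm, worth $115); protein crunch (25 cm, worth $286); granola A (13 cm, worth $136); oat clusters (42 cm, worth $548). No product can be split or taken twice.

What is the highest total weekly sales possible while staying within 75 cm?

839

Greedy by ratio would take protein crunch + oat clusters: 67 cm used, total 834.
Replace protein crunch with quinoa pops + granola A: the trade gains 5 net, giving 839 at 70 cm.
Next best is protein crunch + oat clusters at 834 (67 cm) — short by 5.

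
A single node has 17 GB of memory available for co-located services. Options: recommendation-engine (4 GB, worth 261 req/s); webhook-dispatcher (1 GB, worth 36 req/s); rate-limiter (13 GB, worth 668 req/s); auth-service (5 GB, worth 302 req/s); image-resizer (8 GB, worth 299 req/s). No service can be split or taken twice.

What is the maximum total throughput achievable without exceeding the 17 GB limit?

929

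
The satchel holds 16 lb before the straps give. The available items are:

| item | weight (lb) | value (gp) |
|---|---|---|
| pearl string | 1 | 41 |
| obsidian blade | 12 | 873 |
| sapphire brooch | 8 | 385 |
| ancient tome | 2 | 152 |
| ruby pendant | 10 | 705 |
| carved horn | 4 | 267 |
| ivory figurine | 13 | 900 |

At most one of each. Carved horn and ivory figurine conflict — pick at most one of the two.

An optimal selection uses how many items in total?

The maximum value within 16 lb is 1140.
obsidian blade + carved horn hits 1140 at 16 lb.
All optima have 2 items.

2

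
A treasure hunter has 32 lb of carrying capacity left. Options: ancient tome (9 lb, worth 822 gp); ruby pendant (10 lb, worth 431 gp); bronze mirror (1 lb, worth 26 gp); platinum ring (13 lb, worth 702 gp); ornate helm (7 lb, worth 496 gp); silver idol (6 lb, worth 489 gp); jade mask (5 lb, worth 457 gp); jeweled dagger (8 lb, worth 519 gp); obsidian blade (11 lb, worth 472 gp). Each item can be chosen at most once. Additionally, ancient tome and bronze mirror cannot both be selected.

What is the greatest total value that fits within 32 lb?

2326

Ancient tome + ornate helm + silver idol + jeweled dagger uses 30 of the 32 lb and totals 2326.
Next best is ancient tome + ornate helm + jade mask + jeweled dagger at 2294 (29 lb) — short by 32.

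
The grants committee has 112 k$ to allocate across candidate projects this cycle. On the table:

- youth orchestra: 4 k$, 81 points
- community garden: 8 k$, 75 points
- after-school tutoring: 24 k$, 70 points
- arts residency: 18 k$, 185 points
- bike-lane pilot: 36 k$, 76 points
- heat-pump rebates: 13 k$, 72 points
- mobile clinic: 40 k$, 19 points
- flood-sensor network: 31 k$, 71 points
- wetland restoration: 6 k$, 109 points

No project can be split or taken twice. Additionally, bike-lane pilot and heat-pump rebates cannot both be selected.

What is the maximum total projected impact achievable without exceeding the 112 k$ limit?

The ratio ordering already packs tightly: youth orchestra + community garden + after-school tutoring + arts residency + heat-pump rebates + flood-sensor network + wetland restoration, 104 k$, 663.
The closest alternative, youth orchestra + community garden + arts residency + bike-lane pilot + flood-sensor network + wetland restoration, reaches only 597.

663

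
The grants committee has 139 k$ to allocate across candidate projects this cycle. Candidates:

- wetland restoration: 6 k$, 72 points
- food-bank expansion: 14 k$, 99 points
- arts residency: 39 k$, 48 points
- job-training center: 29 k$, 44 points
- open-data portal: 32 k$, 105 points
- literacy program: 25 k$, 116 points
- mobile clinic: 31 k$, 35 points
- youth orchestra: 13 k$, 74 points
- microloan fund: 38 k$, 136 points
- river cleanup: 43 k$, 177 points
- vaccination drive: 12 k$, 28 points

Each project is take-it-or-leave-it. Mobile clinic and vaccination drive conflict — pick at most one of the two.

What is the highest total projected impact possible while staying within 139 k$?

Wetland restoration + food-bank expansion + literacy program + youth orchestra + microloan fund + river cleanup uses 139 of the 139 k$ and totals 674.
The closest alternative, wetland restoration + food-bank expansion + open-data portal + literacy program + youth orchestra + river cleanup, reaches only 643.

674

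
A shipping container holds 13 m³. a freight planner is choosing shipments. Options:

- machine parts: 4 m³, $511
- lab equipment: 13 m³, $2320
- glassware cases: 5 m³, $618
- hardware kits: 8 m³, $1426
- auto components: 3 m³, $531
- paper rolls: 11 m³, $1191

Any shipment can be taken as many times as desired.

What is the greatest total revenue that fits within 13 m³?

2320

Ranking by ratio (revenue/m³): lab equipment 178.46, hardware kits 178.25, auto components 177.00.
The ratio ordering already packs tightly: lab equipment, 13 m³, 2320.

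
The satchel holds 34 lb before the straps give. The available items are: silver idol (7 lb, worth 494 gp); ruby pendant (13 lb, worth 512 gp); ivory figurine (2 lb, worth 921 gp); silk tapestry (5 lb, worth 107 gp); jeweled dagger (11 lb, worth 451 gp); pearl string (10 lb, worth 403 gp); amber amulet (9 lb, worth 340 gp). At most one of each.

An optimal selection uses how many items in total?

4

Optimal total is 2378.
silver idol + ruby pendant + ivory figurine + jeweled dagger hits 2378 at 33 lb.
All optima have 4 items.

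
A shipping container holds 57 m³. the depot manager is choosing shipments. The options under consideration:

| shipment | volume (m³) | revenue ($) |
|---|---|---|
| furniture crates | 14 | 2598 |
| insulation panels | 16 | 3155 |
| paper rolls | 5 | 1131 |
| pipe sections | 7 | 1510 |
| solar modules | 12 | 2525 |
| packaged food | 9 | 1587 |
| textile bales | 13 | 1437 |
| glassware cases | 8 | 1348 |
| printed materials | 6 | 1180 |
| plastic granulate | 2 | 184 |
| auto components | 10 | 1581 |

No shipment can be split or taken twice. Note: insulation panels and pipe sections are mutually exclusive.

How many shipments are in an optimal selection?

Best achievable revenue is 11045.
furniture crates + insulation panels + solar modules + packaged food + printed materials hits 11045 at 57 m³.
Any selection reaching 11045 contains exactly 5 shipments.

5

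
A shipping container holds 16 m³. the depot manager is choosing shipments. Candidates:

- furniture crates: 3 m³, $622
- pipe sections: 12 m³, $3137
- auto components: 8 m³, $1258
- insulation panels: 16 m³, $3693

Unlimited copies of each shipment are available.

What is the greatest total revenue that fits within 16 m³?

Density check — pipe sections 261.42, insulation panels 230.81, furniture crates 207.33, auto components 157.25 are the best per m³.
Furniture crates + pipe sections uses 15 of the 16 m³ and totals 3759.
The spare 1 m³ is too small for any remaining shipment, and no exchange beats 3759.

3759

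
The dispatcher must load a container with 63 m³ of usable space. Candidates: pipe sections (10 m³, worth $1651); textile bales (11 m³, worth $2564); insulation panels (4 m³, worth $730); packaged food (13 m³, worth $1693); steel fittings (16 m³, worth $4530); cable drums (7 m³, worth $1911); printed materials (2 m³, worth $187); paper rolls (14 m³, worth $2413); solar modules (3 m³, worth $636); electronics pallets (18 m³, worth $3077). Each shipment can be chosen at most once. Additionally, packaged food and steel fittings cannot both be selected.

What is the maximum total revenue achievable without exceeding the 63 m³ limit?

13892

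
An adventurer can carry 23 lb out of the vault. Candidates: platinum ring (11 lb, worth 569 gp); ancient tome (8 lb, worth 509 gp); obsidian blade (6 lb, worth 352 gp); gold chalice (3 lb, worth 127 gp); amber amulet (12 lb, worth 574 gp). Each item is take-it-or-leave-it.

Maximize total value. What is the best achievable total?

1210

Taking the top-ratio items first gives ancient tome + obsidian blade + gold chalice for 988 (17 lb).
The 6 lb tied up in obsidian blade is better spent on amber amulet — total rises to 1210 (23 lb).
Next best is platinum ring + ancient tome + gold chalice at 1205 (22 lb) — short by 5.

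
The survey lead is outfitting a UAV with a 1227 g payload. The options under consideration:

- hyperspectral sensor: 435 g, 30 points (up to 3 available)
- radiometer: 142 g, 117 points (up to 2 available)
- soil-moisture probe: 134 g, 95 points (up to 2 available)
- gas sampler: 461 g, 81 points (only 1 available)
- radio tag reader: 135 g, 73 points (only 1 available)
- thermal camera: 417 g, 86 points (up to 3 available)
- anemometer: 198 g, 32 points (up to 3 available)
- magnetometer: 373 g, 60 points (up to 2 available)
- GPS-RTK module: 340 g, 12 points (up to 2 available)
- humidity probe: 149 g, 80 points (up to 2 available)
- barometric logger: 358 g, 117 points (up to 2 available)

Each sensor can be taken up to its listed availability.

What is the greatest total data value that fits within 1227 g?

701

Ranking by ratio (data value/g): radiometer 0.82, soil-moisture probe 0.71, radio tag reader 0.54.
The ratio heuristic lands on 2×radiometer + 2×soil-moisture probe + radio tag reader + anemometer + 2×humidity probe (689) but leaves 44 g idle.
Dropping radio tag reader and anemometer frees 333 g; slotting in barometric logger (358 g) lifts the total to 701 at 1208 g.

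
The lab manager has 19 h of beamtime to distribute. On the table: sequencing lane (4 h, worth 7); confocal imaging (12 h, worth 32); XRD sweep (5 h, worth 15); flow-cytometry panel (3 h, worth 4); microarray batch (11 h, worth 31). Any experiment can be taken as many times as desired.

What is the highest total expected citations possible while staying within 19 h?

52

Sequencing lane + 3×XRD sweep uses 19 of the 19 h and totals 52.
No other feasible combination exceeds 52.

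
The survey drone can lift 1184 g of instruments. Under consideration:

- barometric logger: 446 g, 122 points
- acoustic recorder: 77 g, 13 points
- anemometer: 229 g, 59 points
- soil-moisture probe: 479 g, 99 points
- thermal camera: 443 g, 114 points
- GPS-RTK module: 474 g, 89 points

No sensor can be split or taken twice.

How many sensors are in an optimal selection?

Best achievable data value is 295.
For example barometric logger + anemometer + thermal camera achieves it, using 1118 g.
Every optimal selection uses 3 sensors.

3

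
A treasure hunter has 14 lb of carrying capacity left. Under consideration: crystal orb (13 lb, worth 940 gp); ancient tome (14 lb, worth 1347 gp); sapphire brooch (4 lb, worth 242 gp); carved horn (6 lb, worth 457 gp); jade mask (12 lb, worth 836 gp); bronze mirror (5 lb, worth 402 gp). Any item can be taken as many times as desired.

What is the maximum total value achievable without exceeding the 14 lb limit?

1347

Best packing: ancient tome — 14 lb, 1347 total.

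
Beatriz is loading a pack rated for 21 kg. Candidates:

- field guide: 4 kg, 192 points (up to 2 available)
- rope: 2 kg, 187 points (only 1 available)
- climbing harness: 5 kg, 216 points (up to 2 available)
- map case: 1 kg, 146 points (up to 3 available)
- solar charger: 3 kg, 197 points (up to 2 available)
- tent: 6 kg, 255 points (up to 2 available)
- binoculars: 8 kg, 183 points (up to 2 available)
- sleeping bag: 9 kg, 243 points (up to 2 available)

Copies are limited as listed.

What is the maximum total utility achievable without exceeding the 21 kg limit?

Greedy by ratio would take 2×field guide + rope + 3×map case + 2×solar charger: 19 kg used, total 1403.
The 4 kg tied up in field guide is better spent on tent — total rises to 1466 (21 kg).

1466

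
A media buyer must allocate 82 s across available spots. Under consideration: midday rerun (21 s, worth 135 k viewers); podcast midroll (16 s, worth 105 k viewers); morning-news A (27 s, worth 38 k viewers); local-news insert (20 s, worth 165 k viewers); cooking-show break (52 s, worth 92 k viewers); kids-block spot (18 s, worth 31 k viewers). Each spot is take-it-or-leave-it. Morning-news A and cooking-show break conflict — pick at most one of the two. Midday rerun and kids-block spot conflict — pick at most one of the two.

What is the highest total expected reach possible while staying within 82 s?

405

Ranking by ratio (expected reach/s): local-news insert 8.25, podcast midroll 6.56, midday rerun 6.43.
Taking midday rerun + podcast midroll + local-news insert: 57 s used, 405 in expected reach.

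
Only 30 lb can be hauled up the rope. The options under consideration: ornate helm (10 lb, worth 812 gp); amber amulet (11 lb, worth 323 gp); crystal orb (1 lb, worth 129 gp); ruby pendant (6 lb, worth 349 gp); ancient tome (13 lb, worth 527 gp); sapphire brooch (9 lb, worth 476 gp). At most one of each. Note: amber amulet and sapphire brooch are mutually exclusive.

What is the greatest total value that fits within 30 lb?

By value per lb: crystal orb 129.00, ornate helm 81.20, ruby pendant 58.17 lead.
The ratio heuristic lands on ornate helm + crystal orb + ruby pendant + sapphire brooch (1766) but leaves 4 lb idle.
Dropping sapphire brooch frees 9 lb; slotting in ancient tome (13 lb) lifts the total to 1817 at 30 lb.
Every other selection either busts 30 lb or breaks a pairing rule or fails to beat 1817.

1817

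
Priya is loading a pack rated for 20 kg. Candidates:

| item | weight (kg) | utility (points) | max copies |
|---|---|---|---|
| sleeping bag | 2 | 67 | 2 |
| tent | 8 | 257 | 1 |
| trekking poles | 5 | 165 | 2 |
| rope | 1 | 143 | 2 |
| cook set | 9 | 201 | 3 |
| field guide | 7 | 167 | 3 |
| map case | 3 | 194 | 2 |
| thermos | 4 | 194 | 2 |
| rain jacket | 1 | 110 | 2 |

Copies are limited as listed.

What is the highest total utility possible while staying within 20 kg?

1349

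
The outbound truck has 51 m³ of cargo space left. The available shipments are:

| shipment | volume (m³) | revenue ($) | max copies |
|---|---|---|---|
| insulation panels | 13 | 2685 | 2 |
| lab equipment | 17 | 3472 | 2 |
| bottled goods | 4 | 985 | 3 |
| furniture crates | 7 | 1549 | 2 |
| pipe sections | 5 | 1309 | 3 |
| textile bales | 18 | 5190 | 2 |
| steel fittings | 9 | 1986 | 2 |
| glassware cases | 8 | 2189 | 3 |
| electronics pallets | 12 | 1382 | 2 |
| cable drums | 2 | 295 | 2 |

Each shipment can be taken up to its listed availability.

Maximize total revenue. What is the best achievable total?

Density check — textile bales 288.33, glassware cases 273.62, pipe sections 261.80, bottled goods 246.25 are the best per m³.
A density-first pass picks pipe sections + 2×textile bales + glassware cases + cable drums — 14173 at 51 m³.
The 10 m³ tied up in glassware cases and cable drums is better spent on 2×pipe sections — total rises to 14307 (51 m³).

14307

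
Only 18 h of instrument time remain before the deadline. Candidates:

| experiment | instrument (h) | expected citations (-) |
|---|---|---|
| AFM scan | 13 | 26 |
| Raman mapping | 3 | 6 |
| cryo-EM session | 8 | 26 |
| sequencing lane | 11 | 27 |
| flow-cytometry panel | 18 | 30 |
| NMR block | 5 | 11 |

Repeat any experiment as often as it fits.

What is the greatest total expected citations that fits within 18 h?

52

Ranking by ratio (expected citations/h): cryo-EM session 3.25, sequencing lane 2.45, NMR block 2.20.
Taking 2×cryo-EM session: 16 h used, 52 in expected citations.
No other feasible combination exceeds 52.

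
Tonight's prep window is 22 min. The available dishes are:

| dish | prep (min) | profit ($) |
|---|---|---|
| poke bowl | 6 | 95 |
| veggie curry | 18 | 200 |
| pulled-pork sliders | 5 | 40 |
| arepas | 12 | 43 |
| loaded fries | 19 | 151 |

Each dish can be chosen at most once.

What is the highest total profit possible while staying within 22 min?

200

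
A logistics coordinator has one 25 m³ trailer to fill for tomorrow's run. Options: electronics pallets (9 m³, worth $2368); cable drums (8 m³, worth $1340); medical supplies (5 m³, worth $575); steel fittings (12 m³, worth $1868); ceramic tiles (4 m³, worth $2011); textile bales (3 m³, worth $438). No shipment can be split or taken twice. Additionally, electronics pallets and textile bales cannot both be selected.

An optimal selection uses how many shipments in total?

Optimal total is 6247.
electronics pallets + steel fittings + ceramic tiles hits 6247 at 25 m³.
Every optimal selection uses 3 shipments.

3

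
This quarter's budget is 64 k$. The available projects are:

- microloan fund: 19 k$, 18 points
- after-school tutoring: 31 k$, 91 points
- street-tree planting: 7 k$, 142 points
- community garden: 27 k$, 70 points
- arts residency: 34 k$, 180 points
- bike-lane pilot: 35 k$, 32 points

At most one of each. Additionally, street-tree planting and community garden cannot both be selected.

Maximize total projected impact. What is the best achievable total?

340

Microloan fund + street-tree planting + arts residency uses 60 of the 64 k$ and totals 340.
Next best is street-tree planting + arts residency at 322 (41 k$) — short by 18.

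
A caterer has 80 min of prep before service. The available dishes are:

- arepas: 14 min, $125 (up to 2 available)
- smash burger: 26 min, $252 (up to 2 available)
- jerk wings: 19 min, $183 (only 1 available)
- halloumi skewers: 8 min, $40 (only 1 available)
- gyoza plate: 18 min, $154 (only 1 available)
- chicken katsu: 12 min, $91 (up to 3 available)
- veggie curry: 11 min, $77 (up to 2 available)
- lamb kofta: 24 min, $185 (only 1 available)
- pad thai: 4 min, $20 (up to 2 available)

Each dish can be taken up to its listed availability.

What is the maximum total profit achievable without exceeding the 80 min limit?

The ratio heuristic lands on 2×smash burger + jerk wings + halloumi skewers (727) but leaves 1 min idle.
Replace jerk wings and halloumi skewers with 2×arepas: the trade gains 27 net, giving 754 at 80 min.
Every other selection either busts 80 min or exceeds an availability limit or fails to beat 754.

754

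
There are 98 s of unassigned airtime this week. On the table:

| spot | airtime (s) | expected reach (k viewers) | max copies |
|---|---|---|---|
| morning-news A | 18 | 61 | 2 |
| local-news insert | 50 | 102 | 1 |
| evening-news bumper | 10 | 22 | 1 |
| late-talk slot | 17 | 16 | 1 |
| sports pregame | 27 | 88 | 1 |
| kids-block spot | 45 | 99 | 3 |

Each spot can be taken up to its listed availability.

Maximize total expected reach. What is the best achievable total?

251

Filling by ratio: 2×morning-news A + evening-news bumper + late-talk slot + sports pregame for 248, with 8 s left unused.
The 45 s tied up in morning-news A and evening-news bumper and late-talk slot is better spent on local-news insert — total rises to 251 (95 s).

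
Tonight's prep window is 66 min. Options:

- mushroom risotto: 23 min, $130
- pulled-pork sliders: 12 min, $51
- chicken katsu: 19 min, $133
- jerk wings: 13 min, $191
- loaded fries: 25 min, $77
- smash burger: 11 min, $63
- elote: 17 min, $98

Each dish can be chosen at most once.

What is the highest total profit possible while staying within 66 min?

517

Density check — jerk wings 14.69, chicken katsu 7.00, elote 5.76, smash burger 5.73 are the best per min.
Taking the top-ratio dishes first gives chicken katsu + jerk wings + smash burger + elote for 485 (60 min).
Dropping elote frees 17 min; slotting in mushroom risotto (23 min) lifts the total to 517 at 66 min.
Every other selection either busts 66 min or fails to beat 517.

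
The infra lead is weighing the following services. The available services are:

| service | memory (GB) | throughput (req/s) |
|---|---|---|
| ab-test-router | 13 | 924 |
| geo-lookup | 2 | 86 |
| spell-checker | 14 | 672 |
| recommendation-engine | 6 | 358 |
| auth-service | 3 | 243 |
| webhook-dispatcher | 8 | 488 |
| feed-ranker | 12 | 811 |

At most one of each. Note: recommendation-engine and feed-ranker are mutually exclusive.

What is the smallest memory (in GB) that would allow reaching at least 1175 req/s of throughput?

18

Need the lightest bundle worth ≥ 1175.
ab-test-router + geo-lookup + auth-service reaches 1253 using 18 GB.
Below 18 GB the best achievable stays under 1175.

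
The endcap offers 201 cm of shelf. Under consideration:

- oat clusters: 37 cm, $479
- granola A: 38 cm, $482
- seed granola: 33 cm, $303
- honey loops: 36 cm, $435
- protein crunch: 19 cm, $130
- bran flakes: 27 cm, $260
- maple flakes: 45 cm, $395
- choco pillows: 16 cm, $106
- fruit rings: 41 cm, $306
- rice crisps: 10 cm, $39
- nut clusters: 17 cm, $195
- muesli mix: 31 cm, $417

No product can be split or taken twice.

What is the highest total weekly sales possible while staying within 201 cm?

2314

Taking the top-ratio products first gives oat clusters + granola A + honey loops + bran flakes + rice crisps + nut clusters + muesli mix for 2307 (196 cm).
The 37 cm tied up in bran flakes and rice crisps is better spent on fruit rings — total rises to 2314 (200 cm).
The closest alternative, oat clusters + granola A + seed granola + honey loops + nut clusters + muesli mix, reaches only 2311.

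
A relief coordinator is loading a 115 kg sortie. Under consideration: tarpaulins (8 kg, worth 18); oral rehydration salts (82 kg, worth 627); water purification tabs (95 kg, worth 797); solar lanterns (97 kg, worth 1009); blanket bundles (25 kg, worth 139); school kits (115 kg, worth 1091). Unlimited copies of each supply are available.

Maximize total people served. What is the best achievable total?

1091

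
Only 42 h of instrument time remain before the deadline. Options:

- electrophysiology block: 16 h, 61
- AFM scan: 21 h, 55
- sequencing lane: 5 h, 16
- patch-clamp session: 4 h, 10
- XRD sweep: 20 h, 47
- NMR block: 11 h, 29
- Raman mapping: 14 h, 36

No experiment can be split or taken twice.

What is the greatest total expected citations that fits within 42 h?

By expected citations per h: electrophysiology block 3.81, sequencing lane 3.20, NMR block 2.64, AFM scan 2.62 lead.
Filling by ratio: electrophysiology block + sequencing lane + patch-clamp session + NMR block for 116, with 6 h left unused.
Replace patch-clamp session and NMR block with AFM scan: the trade gains 16 net, giving 132 at 42 h.

132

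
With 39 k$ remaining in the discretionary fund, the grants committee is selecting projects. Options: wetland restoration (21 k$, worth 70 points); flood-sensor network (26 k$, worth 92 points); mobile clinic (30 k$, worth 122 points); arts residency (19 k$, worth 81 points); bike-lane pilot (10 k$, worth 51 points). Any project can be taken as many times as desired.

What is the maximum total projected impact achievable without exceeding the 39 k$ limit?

Filling by ratio: 3×bike-lane pilot for 153, with 9 k$ left unused.
Dropping bike-lane pilot frees 10 k$; slotting in arts residency (19 k$) lifts the total to 183 at 39 k$.
That's the maximum — no swap from here does better than 183.

183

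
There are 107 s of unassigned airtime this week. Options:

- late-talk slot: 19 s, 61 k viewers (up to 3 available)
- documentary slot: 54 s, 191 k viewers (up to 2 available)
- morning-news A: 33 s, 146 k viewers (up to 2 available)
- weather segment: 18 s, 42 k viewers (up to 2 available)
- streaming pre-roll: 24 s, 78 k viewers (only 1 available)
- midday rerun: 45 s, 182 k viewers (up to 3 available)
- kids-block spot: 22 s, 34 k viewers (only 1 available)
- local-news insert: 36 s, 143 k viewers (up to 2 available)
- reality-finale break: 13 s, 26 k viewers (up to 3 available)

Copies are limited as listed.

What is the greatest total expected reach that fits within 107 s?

435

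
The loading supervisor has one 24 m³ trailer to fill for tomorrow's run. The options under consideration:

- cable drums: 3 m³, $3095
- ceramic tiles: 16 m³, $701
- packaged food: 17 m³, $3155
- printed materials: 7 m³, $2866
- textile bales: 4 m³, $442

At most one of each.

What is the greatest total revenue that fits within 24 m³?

6692

A density-first pass picks cable drums + printed materials + textile bales — 6403 at 14 m³.
The 7 m³ tied up in printed materials is better spent on packaged food — total rises to 6692 (24 m³).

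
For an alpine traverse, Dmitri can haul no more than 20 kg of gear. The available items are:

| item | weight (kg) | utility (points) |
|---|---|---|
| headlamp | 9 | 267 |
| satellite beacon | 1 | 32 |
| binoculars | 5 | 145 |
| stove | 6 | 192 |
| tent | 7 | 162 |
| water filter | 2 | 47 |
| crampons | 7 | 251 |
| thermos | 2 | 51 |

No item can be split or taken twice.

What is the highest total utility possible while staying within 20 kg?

639

A density-first pass picks satellite beacon + binoculars + stove + crampons — 620 at 19 kg.
The 1 kg tied up in satellite beacon is better spent on thermos — total rises to 639 (20 kg).
Runner-up binoculars + stove + water filter + crampons tops out at 635.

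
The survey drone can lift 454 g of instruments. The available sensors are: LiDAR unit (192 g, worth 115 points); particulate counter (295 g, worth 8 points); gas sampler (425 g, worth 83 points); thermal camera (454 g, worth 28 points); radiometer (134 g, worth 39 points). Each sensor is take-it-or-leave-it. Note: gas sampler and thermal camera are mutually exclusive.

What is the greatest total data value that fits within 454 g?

154

By data value per g: LiDAR unit 0.60, radiometer 0.29, gas sampler 0.20, thermal camera 0.06 lead.
LiDAR unit + radiometer uses 326 of the 454 g and totals 154.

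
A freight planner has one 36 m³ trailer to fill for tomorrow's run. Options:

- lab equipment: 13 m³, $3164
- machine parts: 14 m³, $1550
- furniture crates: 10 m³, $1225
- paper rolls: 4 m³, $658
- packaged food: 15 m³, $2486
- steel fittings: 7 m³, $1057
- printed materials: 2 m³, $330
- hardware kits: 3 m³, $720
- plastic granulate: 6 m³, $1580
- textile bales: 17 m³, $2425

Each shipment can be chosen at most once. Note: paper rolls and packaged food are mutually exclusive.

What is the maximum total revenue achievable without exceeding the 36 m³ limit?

7560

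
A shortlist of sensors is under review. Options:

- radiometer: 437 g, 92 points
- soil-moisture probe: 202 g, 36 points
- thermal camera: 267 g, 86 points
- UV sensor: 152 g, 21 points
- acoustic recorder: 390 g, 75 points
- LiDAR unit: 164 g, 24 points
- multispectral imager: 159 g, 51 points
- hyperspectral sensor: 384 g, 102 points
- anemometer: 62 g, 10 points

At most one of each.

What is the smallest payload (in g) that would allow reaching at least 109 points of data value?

Minimise g subject to total data value ≥ 109.
thermal camera + multispectral imager: 137 data value at 426 g.
No combination under 426 g hits 109.

426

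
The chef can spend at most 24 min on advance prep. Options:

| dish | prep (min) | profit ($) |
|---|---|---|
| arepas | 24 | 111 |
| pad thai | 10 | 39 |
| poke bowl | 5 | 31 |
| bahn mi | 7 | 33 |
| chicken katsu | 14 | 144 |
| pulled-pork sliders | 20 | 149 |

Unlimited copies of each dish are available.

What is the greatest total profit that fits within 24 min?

206

Density check — chicken katsu 10.29, pulled-pork sliders 7.45, poke bowl 6.20 are the best per min.
2×poke bowl + chicken katsu uses 24 of the 24 min and totals 206.
Every other selection either busts 24 min or fails to beat 206.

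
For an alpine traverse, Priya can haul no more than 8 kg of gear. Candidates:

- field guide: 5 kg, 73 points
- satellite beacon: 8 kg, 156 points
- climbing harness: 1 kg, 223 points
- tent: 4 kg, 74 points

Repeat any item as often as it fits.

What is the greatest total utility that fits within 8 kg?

Taking 8×climbing harness: 8 kg used, 1784 in utility.
No other feasible combination exceeds 1784.

1784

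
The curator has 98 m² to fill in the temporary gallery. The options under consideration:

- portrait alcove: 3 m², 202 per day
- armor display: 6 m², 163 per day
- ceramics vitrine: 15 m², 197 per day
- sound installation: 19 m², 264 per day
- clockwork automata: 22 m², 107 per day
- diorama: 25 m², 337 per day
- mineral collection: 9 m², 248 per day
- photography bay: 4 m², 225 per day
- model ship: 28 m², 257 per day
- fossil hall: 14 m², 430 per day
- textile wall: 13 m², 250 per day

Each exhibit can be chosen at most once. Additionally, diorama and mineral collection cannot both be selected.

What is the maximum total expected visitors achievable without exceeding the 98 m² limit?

2039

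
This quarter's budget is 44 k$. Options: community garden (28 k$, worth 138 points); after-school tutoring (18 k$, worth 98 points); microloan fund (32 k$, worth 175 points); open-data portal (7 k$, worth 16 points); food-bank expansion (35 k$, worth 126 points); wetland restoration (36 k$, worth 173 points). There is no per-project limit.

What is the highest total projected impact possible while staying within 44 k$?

212

Filling by ratio: microloan fund + open-data portal for 191, with 5 k$ left unused.
Replace microloan fund with 2×after-school tutoring: the trade gains 21 net, giving 212 at 43 k$.
Every other selection either busts 44 k$ or fails to beat 212.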